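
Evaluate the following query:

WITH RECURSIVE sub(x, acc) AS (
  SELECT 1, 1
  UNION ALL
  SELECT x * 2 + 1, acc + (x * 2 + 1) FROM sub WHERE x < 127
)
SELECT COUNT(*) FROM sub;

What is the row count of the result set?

7

Base: x=1, acc=1.
Iteration 1: 1 < 127 holds -> x = 1 * 2 + 1 = 3, acc = 1 + 3 = 4.
Iteration 2: 3 < 127 holds -> x = 3 * 2 + 1 = 7, acc = 4 + 7 = 11.
Iteration 3: 7 < 127 holds -> x = 7 * 2 + 1 = 15, acc = 11 + 15 = 26.
Iteration 4: 15 < 127 holds -> x = 15 * 2 + 1 = 31, acc = 26 + 31 = 57.
Iteration 5: 31 < 127 holds -> x = 31 * 2 + 1 = 63, acc = 57 + 63 = 120.
Iteration 6: 63 < 127 holds -> x = 63 * 2 + 1 = 127, acc = 120 + 127 = 247.
Iteration 7: 127 < 127 fails; recursion stops.
Total rows emitted: 7.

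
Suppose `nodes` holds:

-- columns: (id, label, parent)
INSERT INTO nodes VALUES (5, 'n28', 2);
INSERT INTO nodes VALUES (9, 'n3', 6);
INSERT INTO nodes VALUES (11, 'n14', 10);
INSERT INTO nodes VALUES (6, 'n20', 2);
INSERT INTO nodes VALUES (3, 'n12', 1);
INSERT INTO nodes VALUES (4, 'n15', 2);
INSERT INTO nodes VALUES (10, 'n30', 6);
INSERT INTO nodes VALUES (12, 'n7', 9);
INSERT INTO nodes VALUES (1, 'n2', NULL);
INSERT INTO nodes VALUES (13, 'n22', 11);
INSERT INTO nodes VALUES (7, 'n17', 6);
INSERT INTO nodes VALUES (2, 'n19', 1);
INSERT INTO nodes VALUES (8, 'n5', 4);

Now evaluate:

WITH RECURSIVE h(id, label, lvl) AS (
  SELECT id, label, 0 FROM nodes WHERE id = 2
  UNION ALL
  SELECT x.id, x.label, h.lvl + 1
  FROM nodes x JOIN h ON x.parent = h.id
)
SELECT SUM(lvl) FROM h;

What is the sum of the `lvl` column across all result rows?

21

Base: id=2 (n19) at lvl 0.
Iteration 1: rows with parent in {2} -> n15 (id 4, lvl 1), n28 (id 5, lvl 1), n20 (id 6, lvl 1).
Iteration 2: rows with parent in {4,5,6} -> n17 (id 7, lvl 2), n5 (id 8, lvl 2), n3 (id 9, lvl 2), n30 (id 10, lvl 2).
Iteration 3: rows with parent in {7,8,9,10} -> n14 (id 11, lvl 3), n7 (id 12, lvl 3).
Iteration 4: rows with parent in {11,12} -> n22 (id 13, lvl 4).
Iteration 5: no rows with parent in {13}; recursion stops.
SUM(lvl) = 0 + 1 + 1 + 1 + 2 + 2 + 2 + 2 + 3 + 3 + 4 = 21.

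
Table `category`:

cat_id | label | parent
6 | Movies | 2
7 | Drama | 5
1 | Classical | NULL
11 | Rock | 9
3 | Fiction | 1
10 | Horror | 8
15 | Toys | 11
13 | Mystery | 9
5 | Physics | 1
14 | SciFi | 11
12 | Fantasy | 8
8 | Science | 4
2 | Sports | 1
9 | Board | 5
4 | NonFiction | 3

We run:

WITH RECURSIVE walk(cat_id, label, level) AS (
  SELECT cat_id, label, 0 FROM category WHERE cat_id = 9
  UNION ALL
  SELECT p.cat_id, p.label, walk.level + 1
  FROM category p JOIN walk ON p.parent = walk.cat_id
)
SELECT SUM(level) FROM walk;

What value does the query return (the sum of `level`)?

6

Base: cat_id=9 (Board) at level 0.
Iteration 1: rows with parent in {9} -> Rock (id 11, level 1), Mystery (id 13, level 1).
Iteration 2: rows with parent in {11,13} -> SciFi (id 14, level 2), Toys (id 15, level 2).
Iteration 3: no rows with parent in {14,15}; recursion stops.
SUM(level) = 0 + 1 + 1 + 2 + 2 = 6.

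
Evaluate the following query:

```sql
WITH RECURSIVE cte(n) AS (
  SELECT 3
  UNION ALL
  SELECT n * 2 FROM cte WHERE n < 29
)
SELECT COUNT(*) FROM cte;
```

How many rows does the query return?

5

Base: n=3.
Iteration 1: 3 < 29 holds -> n = 3 * 2 = 6.
Iteration 2: 6 < 29 holds -> n = 6 * 2 = 12.
Iteration 3: 12 < 29 holds -> n = 12 * 2 = 24.
Iteration 4: 24 < 29 holds -> n = 24 * 2 = 48.
Iteration 5: 48 < 29 fails; recursion stops.
Total rows emitted: 5.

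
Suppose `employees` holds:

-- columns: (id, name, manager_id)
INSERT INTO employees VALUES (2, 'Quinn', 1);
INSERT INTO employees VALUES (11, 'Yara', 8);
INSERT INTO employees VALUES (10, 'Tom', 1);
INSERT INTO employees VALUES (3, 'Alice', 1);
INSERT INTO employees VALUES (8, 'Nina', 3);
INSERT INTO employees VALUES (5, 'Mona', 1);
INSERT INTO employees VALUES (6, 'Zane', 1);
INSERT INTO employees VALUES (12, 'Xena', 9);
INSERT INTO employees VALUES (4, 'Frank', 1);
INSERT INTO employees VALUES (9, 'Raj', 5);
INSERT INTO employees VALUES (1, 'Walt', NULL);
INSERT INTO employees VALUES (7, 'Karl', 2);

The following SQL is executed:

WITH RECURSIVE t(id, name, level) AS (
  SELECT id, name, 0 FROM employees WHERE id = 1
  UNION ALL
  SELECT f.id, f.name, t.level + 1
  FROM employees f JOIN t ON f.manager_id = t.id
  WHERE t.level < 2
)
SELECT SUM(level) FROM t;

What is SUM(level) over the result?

Base: id=1 (Walt) at level 0.
Iteration 1: rows with manager_id in {1} -> Quinn (id 2, level 1), Alice (id 3, level 1), Frank (id 4, level 1), Mona (id 5, level 1), Zane (id 6, level 1), Tom (id 10, level 1).
Iteration 2: rows with manager_id in {2,3,4,5,6,10} -> Karl (id 7, level 2), Nina (id 8, level 2), Raj (id 9, level 2).
Iteration 3: level < 2 fails for all current rows; recursion stops.
SUM(level) = 0 + 1 + 1 + 1 + 1 + 1 + 1 + 2 + 2 + 2 = 12.

12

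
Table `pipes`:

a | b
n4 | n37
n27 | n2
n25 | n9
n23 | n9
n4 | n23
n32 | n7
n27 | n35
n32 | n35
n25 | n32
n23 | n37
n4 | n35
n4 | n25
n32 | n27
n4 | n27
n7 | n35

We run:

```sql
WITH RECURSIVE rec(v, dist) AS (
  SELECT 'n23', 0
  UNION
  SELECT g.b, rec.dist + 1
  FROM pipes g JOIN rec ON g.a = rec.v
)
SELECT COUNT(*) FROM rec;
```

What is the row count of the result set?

Base: (n23, dist=0).
Iteration 1: edges from {n23} -> (n37, dist=1), (n9, dist=1).
Iteration 2: no outgoing edges from {n37,n9}; recursion stops.
Total rows emitted: 3.

3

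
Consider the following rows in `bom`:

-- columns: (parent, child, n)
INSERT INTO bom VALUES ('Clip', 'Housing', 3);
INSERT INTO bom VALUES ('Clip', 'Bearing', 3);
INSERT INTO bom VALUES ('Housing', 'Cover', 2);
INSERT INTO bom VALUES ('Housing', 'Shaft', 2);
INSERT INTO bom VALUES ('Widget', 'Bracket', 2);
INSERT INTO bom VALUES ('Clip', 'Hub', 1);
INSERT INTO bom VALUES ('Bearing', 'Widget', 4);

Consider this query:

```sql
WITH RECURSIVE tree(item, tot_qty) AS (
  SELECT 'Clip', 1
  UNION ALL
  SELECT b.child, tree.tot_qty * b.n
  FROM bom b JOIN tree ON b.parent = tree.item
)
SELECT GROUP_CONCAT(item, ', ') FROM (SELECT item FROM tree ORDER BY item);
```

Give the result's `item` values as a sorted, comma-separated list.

Bearing, Bracket, Clip, Cover, Housing, Hub, Shaft, Widget

Base: (Clip, tot_qty=1).
Iteration 1: components of {Clip} -> Bearing = 1*3 = 3, Housing = 1*3 = 3, Hub = 1*1 = 1.
Iteration 2: components of {Bearing,Housing,Hub} -> Cover = 3*2 = 6, Shaft = 3*2 = 6, Widget = 3*4 = 12.
Iteration 3: components of {Cover,Shaft,Widget} -> Bracket = 12*2 = 24.
Iteration 4: no further components; recursion stops.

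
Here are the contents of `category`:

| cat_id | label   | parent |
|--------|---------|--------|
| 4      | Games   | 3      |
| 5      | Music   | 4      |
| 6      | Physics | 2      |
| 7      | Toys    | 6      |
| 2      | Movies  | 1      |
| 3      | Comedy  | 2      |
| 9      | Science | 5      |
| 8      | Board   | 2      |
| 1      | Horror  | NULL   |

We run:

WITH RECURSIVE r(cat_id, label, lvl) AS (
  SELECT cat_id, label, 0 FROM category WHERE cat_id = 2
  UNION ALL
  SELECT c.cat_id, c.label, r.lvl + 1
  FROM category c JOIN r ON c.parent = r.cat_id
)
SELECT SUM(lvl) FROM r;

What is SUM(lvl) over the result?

Base: cat_id=2 (Movies) at lvl 0.
Iteration 1: rows with parent in {2} -> Comedy (id 3, lvl 1), Physics (id 6, lvl 1), Board (id 8, lvl 1).
Iteration 2: rows with parent in {3,6,8} -> Games (id 4, lvl 2), Toys (id 7, lvl 2).
Iteration 3: rows with parent in {4,7} -> Music (id 5, lvl 3).
Iteration 4: rows with parent in {5} -> Science (id 9, lvl 4).
Iteration 5: no rows with parent in {9}; recursion stops.
SUM(lvl) = 0 + 1 + 1 + 1 + 2 + 2 + 3 + 4 = 14.

14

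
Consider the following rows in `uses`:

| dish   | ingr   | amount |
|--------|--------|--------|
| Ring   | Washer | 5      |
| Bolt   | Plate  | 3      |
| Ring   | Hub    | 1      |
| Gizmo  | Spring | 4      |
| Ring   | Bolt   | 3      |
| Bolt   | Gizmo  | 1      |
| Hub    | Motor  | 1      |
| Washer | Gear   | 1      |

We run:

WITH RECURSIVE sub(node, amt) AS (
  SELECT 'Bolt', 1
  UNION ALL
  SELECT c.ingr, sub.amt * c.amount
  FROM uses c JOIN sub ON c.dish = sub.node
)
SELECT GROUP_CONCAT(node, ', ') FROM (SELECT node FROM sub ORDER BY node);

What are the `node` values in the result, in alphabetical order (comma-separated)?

Base: (Bolt, amt=1).
Iteration 1: components of {Bolt} -> Gizmo = 1*1 = 1, Plate = 1*3 = 3.
Iteration 2: components of {Gizmo,Plate} -> Spring = 1*4 = 4.
Iteration 3: no further components; recursion stops.

Bolt, Gizmo, Plate, Spring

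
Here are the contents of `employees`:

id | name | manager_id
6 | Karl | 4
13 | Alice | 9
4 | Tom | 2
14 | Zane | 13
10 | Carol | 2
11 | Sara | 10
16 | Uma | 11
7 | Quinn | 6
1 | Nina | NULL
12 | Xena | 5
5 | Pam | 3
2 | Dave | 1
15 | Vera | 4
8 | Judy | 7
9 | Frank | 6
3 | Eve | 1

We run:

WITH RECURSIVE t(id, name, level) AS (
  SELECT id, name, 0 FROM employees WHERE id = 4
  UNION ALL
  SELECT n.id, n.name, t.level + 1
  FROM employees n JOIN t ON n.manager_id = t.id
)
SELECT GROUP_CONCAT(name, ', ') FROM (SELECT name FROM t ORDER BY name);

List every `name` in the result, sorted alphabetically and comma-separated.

Base: id=4 (Tom) at level 0.
Iteration 1: rows with manager_id in {4} -> Karl (id 6, level 1), Vera (id 15, level 1).
Iteration 2: rows with manager_id in {6,15} -> Quinn (id 7, level 2), Frank (id 9, level 2).
Iteration 3: rows with manager_id in {7,9} -> Judy (id 8, level 3), Alice (id 13, level 3).
Iteration 4: rows with manager_id in {8,13} -> Zane (id 14, level 4).
Iteration 5: no rows with manager_id in {14}; recursion stops.

Alice, Frank, Judy, Karl, Quinn, Tom, Vera, Zane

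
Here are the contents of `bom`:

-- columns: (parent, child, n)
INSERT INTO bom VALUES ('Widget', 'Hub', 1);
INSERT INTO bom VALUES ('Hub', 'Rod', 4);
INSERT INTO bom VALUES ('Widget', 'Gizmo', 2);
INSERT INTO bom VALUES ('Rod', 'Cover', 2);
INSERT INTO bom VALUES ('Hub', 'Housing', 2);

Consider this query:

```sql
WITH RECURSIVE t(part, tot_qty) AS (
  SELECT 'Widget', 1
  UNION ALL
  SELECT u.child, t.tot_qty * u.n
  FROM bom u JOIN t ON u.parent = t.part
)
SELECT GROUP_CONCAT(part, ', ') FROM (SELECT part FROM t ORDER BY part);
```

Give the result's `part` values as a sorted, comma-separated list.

Cover, Gizmo, Housing, Hub, Rod, Widget

Base: (Widget, tot_qty=1).
Iteration 1: components of {Widget} -> Gizmo = 1*2 = 2, Hub = 1*1 = 1.
Iteration 2: components of {Gizmo,Hub} -> Housing = 1*2 = 2, Rod = 1*4 = 4.
Iteration 3: components of {Housing,Rod} -> Cover = 4*2 = 8.
Iteration 4: no further components; recursion stops.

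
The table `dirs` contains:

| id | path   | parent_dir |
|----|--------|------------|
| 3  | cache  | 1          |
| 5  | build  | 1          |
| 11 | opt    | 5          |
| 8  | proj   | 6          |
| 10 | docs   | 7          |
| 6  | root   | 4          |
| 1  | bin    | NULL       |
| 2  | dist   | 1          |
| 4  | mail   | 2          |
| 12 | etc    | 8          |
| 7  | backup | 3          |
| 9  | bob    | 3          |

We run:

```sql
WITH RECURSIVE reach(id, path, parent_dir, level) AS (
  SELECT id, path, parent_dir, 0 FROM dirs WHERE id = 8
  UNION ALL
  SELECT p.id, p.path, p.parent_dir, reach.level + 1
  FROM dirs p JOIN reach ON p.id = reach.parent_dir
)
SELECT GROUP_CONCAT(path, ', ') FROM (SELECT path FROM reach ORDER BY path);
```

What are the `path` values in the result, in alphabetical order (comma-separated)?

Base: id=8 (proj), parent_dir=6, level 0.
Iteration 1: join on id=6 -> root (id 6, parent_dir=4, level 1).
Iteration 2: join on id=4 -> mail (id 4, parent_dir=2, level 2).
Iteration 3: join on id=2 -> dist (id 2, parent_dir=1, level 3).
Iteration 4: join on id=1 -> bin (id 1, parent_dir=NULL, level 4).
Iteration 5: parent_dir is NULL; no match; recursion stops.

bin, dist, mail, proj, root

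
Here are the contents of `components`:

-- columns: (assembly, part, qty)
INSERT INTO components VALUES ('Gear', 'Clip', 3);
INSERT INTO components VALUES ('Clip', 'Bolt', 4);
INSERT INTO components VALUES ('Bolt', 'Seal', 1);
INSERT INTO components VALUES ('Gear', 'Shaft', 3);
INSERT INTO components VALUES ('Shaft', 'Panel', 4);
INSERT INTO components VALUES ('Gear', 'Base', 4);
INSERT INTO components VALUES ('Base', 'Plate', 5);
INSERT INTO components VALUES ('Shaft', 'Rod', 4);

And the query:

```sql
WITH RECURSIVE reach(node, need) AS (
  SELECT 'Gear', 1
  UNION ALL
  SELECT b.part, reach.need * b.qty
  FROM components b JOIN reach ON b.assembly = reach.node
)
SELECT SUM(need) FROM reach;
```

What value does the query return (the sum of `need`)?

79

Base: (Gear, need=1).
Iteration 1: components of {Gear} -> Base = 1*4 = 4, Clip = 1*3 = 3, Shaft = 1*3 = 3.
Iteration 2: components of {Base,Clip,Shaft} -> Bolt = 3*4 = 12, Panel = 3*4 = 12, Plate = 4*5 = 20, Rod = 3*4 = 12.
Iteration 3: components of {Bolt,Panel,Plate,Rod} -> Seal = 12*1 = 12.
Iteration 4: no further components; recursion stops.
SUM(need) = 1 + 3 + 3 + 4 + 12 + 12 + 12 + 20 + 12 = 79.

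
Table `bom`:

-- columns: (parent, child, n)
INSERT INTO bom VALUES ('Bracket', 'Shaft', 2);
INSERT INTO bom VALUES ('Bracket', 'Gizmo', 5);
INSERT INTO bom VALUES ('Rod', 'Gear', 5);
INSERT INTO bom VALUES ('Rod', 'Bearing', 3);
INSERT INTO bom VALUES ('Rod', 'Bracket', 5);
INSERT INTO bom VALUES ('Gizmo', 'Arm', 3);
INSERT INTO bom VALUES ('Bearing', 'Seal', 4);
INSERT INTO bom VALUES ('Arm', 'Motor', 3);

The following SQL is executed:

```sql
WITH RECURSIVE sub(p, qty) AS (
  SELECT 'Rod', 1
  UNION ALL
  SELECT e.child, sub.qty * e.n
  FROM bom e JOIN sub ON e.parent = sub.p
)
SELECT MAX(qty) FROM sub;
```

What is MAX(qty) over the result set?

Base: (Rod, qty=1).
Iteration 1: components of {Rod} -> Bearing = 1*3 = 3, Bracket = 1*5 = 5, Gear = 1*5 = 5.
Iteration 2: components of {Bearing,Bracket,Gear} -> Gizmo = 5*5 = 25, Seal = 3*4 = 12, Shaft = 5*2 = 10.
Iteration 3: components of {Gizmo,Seal,Shaft} -> Arm = 25*3 = 75.
Iteration 4: components of {Arm} -> Motor = 75*3 = 225.
Iteration 5: no further components; recursion stops.
qty values: 1, 3, 5, 5, 12, 10, 25, 75, 225; the maximum is 225.

225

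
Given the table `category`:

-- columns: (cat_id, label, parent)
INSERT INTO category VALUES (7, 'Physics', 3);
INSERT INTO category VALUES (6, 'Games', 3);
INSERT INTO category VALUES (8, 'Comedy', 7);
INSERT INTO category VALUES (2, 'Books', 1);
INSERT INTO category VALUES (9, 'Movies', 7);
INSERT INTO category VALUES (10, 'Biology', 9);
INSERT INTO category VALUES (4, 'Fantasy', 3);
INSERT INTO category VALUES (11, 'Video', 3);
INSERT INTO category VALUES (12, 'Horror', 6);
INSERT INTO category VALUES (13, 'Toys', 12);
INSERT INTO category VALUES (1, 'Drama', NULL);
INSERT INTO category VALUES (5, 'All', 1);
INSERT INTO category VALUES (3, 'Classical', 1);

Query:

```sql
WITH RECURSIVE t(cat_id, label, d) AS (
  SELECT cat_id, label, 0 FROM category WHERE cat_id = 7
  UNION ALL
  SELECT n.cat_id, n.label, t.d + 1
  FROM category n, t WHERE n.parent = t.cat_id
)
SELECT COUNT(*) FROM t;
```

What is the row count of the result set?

4

Base: cat_id=7 (Physics) at d 0.
Iteration 1: rows with parent in {7} -> Comedy (id 8, d 1), Movies (id 9, d 1).
Iteration 2: rows with parent in {8,9} -> Biology (id 10, d 2).
Iteration 3: no rows with parent in {10}; recursion stops.
Total rows emitted: 4.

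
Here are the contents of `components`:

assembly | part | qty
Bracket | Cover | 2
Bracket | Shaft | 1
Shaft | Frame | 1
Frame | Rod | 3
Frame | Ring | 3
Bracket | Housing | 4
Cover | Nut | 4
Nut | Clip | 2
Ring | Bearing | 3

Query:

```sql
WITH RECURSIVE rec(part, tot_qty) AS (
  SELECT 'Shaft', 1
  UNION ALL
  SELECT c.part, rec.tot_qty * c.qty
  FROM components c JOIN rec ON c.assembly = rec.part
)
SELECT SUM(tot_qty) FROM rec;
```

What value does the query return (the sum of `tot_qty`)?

Base: (Shaft, tot_qty=1).
Iteration 1: components of {Shaft} -> Frame = 1*1 = 1.
Iteration 2: components of {Frame} -> Ring = 1*3 = 3, Rod = 1*3 = 3.
Iteration 3: components of {Ring,Rod} -> Bearing = 3*3 = 9.
Iteration 4: no further components; recursion stops.
SUM(tot_qty) = 1 + 1 + 3 + 3 + 9 = 17.

17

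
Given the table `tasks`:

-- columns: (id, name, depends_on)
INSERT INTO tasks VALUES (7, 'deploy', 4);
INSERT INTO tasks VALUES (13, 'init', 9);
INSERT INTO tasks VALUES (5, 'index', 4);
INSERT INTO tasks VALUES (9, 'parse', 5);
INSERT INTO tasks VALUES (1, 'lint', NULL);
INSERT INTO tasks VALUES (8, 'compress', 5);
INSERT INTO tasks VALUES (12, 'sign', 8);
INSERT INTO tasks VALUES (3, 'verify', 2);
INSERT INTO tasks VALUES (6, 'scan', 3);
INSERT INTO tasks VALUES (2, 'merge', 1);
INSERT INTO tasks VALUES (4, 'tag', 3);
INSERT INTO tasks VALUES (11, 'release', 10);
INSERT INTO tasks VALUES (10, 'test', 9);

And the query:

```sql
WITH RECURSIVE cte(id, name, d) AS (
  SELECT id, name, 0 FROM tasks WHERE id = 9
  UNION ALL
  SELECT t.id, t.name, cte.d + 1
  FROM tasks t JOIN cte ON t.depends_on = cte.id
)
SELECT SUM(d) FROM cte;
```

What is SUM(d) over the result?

4

Base: id=9 (parse) at d 0.
Iteration 1: rows with depends_on in {9} -> test (id 10, d 1), init (id 13, d 1).
Iteration 2: rows with depends_on in {10,13} -> release (id 11, d 2).
Iteration 3: no rows with depends_on in {11}; recursion stops.
SUM(d) = 0 + 1 + 1 + 2 = 4.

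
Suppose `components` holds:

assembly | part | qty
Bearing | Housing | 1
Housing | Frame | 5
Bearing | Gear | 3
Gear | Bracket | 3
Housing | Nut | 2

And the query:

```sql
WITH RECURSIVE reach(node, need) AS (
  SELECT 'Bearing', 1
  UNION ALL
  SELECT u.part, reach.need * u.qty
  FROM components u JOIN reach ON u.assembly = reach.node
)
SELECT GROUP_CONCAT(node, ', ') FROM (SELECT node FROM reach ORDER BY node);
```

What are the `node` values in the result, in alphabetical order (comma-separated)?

Base: (Bearing, need=1).
Iteration 1: components of {Bearing} -> Gear = 1*3 = 3, Housing = 1*1 = 1.
Iteration 2: components of {Gear,Housing} -> Bracket = 3*3 = 9, Frame = 1*5 = 5, Nut = 1*2 = 2.
Iteration 3: no further components; recursion stops.

Bearing, Bracket, Frame, Gear, Housing, Nut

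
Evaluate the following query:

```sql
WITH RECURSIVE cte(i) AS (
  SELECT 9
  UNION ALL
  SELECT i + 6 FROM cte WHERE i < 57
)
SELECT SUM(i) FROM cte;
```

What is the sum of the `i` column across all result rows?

Base: i=9.
Iteration 1: 9 < 57 holds -> i = 9 + 6 = 15.
Iteration 2: 15 < 57 holds -> i = 15 + 6 = 21.
Iteration 3: 21 < 57 holds -> i = 21 + 6 = 27.
Iteration 4: 27 < 57 holds -> i = 27 + 6 = 33.
Iteration 5: 33 < 57 holds -> i = 33 + 6 = 39.
Iteration 6: 39 < 57 holds -> i = 39 + 6 = 45.
Iteration 7: 45 < 57 holds -> i = 45 + 6 = 51.
Iteration 8: 51 < 57 holds -> i = 51 + 6 = 57.
Iteration 9: 57 < 57 fails; recursion stops.
SUM(i) = 9 + 15 + 21 + 27 + 33 + 39 + 45 + 51 + 57 = 297.

297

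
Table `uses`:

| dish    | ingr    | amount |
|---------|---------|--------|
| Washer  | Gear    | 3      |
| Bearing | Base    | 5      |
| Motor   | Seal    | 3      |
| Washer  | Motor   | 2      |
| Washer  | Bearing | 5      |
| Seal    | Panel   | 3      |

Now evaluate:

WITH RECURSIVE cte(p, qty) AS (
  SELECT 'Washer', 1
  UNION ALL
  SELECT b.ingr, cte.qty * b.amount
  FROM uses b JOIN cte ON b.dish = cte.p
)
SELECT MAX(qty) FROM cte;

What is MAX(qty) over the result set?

Base: (Washer, qty=1).
Iteration 1: components of {Washer} -> Bearing = 1*5 = 5, Gear = 1*3 = 3, Motor = 1*2 = 2.
Iteration 2: components of {Bearing,Gear,Motor} -> Base = 5*5 = 25, Seal = 2*3 = 6.
Iteration 3: components of {Base,Seal} -> Panel = 6*3 = 18.
Iteration 4: no further components; recursion stops.
qty values: 1, 2, 3, 5, 6, 25, 18; the maximum is 25.

25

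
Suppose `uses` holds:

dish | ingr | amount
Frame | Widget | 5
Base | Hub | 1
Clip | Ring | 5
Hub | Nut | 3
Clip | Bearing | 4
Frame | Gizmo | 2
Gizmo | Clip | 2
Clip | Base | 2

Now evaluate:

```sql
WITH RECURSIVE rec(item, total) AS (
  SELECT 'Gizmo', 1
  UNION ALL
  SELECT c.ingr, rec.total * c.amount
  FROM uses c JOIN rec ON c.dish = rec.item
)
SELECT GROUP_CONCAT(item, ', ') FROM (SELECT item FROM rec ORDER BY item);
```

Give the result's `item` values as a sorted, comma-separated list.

Base: (Gizmo, total=1).
Iteration 1: components of {Gizmo} -> Clip = 1*2 = 2.
Iteration 2: components of {Clip} -> Base = 2*2 = 4, Bearing = 2*4 = 8, Ring = 2*5 = 10.
Iteration 3: components of {Base,Bearing,Ring} -> Hub = 4*1 = 4.
Iteration 4: components of {Hub} -> Nut = 4*3 = 12.
Iteration 5: no further components; recursion stops.

Base, Bearing, Clip, Gizmo, Hub, Nut, Ring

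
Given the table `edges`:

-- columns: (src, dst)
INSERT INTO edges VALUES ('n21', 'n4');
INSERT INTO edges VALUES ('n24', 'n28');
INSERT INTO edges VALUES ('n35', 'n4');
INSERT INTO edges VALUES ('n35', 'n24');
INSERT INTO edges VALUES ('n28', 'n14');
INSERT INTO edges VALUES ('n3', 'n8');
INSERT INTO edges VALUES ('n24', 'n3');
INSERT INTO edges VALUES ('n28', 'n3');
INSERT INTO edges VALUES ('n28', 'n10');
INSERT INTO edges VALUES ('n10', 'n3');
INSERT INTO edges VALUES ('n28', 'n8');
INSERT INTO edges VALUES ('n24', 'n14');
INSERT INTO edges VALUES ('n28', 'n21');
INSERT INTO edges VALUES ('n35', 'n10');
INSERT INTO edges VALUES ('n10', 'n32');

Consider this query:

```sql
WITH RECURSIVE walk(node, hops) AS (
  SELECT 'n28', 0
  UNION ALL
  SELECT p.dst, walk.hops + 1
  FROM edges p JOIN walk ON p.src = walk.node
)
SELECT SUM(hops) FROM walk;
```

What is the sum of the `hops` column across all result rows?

Base: (n28, hops=0).
Iteration 1: edges from {n28} -> (n10, hops=1), (n14, hops=1), (n21, hops=1), (n3, hops=1), (n8, hops=1).
Iteration 2: edges from {n10,n14,n21,n3,n8} -> (n3, hops=2), (n32, hops=2), (n4, hops=2), (n8, hops=2).
Iteration 3: edges from {n3,n32,n4,n8} -> (n8, hops=3).
Iteration 4: no outgoing edges from {n8}; recursion stops.
SUM(hops) = 0 + 1 + 1 + 1 + 1 + 1 + 2 + 2 + 2 + 2 + 3 = 16.

16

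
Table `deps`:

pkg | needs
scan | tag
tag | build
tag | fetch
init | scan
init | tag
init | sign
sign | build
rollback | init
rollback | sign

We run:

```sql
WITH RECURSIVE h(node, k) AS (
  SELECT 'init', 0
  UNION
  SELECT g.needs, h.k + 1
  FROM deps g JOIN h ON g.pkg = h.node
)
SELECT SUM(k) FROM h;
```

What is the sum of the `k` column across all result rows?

15

Base: (init, k=0).
Iteration 1: edges from {init} -> (scan, k=1), (sign, k=1), (tag, k=1).
Iteration 2: edges from {scan,sign,tag} -> (build, k=2), (fetch, k=2), (tag, k=2). [UNION drops 1 duplicate row(s)]
Iteration 3: edges from {build,fetch,tag} -> (build, k=3), (fetch, k=3).
Iteration 4: no outgoing edges from {build,fetch}; recursion stops.
SUM(k) = 0 + 1 + 1 + 1 + 2 + 2 + 2 + 3 + 3 = 15.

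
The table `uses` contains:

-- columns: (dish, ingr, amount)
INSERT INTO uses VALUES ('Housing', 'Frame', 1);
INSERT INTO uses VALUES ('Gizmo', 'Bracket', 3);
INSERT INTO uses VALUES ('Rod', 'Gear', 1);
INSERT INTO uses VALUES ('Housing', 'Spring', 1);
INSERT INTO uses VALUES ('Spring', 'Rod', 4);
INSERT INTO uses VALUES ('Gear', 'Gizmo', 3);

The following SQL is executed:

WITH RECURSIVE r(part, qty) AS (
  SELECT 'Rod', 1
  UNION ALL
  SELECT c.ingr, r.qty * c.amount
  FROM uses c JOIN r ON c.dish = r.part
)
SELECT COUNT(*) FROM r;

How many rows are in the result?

Base: (Rod, qty=1).
Iteration 1: components of {Rod} -> Gear = 1*1 = 1.
Iteration 2: components of {Gear} -> Gizmo = 1*3 = 3.
Iteration 3: components of {Gizmo} -> Bracket = 3*3 = 9.
Iteration 4: no further components; recursion stops.
Total rows emitted: 4.

4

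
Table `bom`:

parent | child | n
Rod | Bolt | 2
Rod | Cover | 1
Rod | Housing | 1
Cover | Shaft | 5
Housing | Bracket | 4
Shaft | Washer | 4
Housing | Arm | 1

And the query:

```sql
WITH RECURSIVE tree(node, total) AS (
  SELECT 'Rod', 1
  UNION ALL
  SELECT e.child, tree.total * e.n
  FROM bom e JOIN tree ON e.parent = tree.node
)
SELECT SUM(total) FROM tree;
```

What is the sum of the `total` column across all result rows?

35

Base: (Rod, total=1).
Iteration 1: components of {Rod} -> Bolt = 1*2 = 2, Cover = 1*1 = 1, Housing = 1*1 = 1.
Iteration 2: components of {Bolt,Cover,Housing} -> Arm = 1*1 = 1, Bracket = 1*4 = 4, Shaft = 1*5 = 5.
Iteration 3: components of {Arm,Bracket,Shaft} -> Washer = 5*4 = 20.
Iteration 4: no further components; recursion stops.
SUM(total) = 1 + 2 + 1 + 1 + 5 + 4 + 1 + 20 = 35.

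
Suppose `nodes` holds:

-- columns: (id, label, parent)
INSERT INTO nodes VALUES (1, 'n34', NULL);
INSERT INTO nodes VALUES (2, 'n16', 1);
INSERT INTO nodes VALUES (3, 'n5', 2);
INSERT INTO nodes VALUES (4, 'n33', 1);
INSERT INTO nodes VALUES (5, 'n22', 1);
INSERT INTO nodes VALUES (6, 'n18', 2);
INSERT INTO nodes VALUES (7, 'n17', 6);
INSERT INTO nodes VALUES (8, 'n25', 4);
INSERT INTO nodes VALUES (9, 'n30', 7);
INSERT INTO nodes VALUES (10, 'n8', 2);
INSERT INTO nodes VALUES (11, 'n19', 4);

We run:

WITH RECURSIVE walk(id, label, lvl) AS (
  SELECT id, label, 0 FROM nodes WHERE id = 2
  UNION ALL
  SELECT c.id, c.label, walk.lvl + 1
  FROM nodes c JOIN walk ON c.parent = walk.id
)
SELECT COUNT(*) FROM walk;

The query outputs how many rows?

Base: id=2 (n16) at lvl 0.
Iteration 1: rows with parent in {2} -> n5 (id 3, lvl 1), n18 (id 6, lvl 1), n8 (id 10, lvl 1).
Iteration 2: rows with parent in {3,6,10} -> n17 (id 7, lvl 2).
Iteration 3: rows with parent in {7} -> n30 (id 9, lvl 3).
Iteration 4: no rows with parent in {9}; recursion stops.
Total rows emitted: 6.

6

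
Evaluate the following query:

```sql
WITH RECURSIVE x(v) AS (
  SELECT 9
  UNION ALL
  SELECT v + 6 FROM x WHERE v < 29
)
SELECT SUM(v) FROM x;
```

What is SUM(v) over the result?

105

Base: v=9.
Iteration 1: 9 < 29 holds -> v = 9 + 6 = 15.
Iteration 2: 15 < 29 holds -> v = 15 + 6 = 21.
Iteration 3: 21 < 29 holds -> v = 21 + 6 = 27.
Iteration 4: 27 < 29 holds -> v = 27 + 6 = 33.
Iteration 5: 33 < 29 fails; recursion stops.
SUM(v) = 9 + 15 + 21 + 27 + 33 = 105.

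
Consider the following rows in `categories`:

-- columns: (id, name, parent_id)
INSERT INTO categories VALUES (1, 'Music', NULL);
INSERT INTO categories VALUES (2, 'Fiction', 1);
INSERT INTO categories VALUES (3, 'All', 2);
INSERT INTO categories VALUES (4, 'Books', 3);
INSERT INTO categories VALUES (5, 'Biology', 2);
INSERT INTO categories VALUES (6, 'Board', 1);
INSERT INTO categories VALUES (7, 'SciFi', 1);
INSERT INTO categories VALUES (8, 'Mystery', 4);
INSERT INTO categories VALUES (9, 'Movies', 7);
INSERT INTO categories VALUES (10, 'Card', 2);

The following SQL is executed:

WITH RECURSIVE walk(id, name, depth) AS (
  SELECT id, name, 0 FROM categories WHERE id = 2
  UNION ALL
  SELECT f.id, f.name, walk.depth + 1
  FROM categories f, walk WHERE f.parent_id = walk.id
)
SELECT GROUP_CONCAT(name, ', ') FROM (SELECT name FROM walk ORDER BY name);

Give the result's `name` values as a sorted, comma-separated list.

All, Biology, Books, Card, Fiction, Mystery

Base: id=2 (Fiction) at depth 0.
Iteration 1: rows with parent_id in {2} -> All (id 3, depth 1), Biology (id 5, depth 1), Card (id 10, depth 1).
Iteration 2: rows with parent_id in {3,5,10} -> Books (id 4, depth 2).
Iteration 3: rows with parent_id in {4} -> Mystery (id 8, depth 3).
Iteration 4: no rows with parent_id in {8}; recursion stops.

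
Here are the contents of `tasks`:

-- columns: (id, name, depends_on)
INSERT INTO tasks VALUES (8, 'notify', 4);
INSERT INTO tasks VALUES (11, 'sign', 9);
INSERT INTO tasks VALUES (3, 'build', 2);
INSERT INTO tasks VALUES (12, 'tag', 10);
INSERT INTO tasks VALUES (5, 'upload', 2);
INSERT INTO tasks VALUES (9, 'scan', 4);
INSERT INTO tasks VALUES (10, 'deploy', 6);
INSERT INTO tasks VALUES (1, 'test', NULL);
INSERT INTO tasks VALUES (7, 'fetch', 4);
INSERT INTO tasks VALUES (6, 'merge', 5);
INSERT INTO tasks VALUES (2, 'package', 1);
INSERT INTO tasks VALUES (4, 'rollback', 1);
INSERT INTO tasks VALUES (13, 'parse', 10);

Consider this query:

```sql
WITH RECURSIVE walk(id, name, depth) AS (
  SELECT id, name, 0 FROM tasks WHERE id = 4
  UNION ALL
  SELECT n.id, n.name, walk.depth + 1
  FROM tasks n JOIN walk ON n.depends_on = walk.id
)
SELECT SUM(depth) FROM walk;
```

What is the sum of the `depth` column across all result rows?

5

Base: id=4 (rollback) at depth 0.
Iteration 1: rows with depends_on in {4} -> fetch (id 7, depth 1), notify (id 8, depth 1), scan (id 9, depth 1).
Iteration 2: rows with depends_on in {7,8,9} -> sign (id 11, depth 2).
Iteration 3: no rows with depends_on in {11}; recursion stops.
SUM(depth) = 0 + 1 + 1 + 1 + 2 = 5.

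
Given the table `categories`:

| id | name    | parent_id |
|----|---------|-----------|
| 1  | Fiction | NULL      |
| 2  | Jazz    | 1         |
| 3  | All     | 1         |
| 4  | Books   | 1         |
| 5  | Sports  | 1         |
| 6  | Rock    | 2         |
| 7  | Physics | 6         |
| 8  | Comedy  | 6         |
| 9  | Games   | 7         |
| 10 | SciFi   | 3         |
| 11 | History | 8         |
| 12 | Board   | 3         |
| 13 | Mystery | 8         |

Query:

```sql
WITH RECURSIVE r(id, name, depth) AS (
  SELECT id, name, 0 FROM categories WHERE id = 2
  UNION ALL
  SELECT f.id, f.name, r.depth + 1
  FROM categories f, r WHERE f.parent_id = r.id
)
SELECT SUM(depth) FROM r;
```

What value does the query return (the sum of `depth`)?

14

Base: id=2 (Jazz) at depth 0.
Iteration 1: rows with parent_id in {2} -> Rock (id 6, depth 1).
Iteration 2: rows with parent_id in {6} -> Physics (id 7, depth 2), Comedy (id 8, depth 2).
Iteration 3: rows with parent_id in {7,8} -> Games (id 9, depth 3), History (id 11, depth 3), Mystery (id 13, depth 3).
Iteration 4: no rows with parent_id in {9,11,13}; recursion stops.
SUM(depth) = 0 + 1 + 2 + 2 + 3 + 3 + 3 = 14.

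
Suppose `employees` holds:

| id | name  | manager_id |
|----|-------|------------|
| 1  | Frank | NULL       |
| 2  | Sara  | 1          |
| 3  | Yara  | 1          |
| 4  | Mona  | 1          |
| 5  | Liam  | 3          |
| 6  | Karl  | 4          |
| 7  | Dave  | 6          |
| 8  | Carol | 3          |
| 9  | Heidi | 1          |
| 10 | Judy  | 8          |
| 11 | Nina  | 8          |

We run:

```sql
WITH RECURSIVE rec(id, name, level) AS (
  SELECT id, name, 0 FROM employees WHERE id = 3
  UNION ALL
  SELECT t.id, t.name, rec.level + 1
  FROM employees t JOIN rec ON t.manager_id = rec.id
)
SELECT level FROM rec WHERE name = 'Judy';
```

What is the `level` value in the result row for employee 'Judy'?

2

Base: id=3 (Yara) at level 0.
Iteration 1: rows with manager_id in {3} -> Liam (id 5, level 1), Carol (id 8, level 1).
Iteration 2: rows with manager_id in {5,8} -> Judy (id 10, level 2), Nina (id 11, level 2).
Iteration 3: no rows with manager_id in {10,11}; recursion stops.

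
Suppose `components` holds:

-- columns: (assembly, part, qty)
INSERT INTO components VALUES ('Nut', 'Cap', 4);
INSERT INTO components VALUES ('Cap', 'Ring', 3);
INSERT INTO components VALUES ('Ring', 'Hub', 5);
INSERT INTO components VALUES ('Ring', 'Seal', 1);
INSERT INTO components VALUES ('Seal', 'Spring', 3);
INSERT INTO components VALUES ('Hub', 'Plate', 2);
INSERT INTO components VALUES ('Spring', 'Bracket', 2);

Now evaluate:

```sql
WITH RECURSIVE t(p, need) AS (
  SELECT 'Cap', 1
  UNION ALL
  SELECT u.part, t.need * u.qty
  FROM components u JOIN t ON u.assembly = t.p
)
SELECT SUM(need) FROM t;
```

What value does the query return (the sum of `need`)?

79

Base: (Cap, need=1).
Iteration 1: components of {Cap} -> Ring = 1*3 = 3.
Iteration 2: components of {Ring} -> Hub = 3*5 = 15, Seal = 3*1 = 3.
Iteration 3: components of {Hub,Seal} -> Plate = 15*2 = 30, Spring = 3*3 = 9.
Iteration 4: components of {Plate,Spring} -> Bracket = 9*2 = 18.
Iteration 5: no further components; recursion stops.
SUM(need) = 1 + 3 + 15 + 3 + 30 + 9 + 18 = 79.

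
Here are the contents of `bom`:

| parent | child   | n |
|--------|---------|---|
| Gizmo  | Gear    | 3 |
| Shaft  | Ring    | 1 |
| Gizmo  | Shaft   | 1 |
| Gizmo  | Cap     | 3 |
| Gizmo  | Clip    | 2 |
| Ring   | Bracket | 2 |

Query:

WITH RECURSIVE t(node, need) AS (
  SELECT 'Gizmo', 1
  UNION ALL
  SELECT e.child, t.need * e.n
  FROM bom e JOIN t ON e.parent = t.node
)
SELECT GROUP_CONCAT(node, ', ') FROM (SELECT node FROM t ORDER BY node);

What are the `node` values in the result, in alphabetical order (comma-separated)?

Bracket, Cap, Clip, Gear, Gizmo, Ring, Shaft

Base: (Gizmo, need=1).
Iteration 1: components of {Gizmo} -> Cap = 1*3 = 3, Clip = 1*2 = 2, Gear = 1*3 = 3, Shaft = 1*1 = 1.
Iteration 2: components of {Cap,Clip,Gear,Shaft} -> Ring = 1*1 = 1.
Iteration 3: components of {Ring} -> Bracket = 1*2 = 2.
Iteration 4: no further components; recursion stops.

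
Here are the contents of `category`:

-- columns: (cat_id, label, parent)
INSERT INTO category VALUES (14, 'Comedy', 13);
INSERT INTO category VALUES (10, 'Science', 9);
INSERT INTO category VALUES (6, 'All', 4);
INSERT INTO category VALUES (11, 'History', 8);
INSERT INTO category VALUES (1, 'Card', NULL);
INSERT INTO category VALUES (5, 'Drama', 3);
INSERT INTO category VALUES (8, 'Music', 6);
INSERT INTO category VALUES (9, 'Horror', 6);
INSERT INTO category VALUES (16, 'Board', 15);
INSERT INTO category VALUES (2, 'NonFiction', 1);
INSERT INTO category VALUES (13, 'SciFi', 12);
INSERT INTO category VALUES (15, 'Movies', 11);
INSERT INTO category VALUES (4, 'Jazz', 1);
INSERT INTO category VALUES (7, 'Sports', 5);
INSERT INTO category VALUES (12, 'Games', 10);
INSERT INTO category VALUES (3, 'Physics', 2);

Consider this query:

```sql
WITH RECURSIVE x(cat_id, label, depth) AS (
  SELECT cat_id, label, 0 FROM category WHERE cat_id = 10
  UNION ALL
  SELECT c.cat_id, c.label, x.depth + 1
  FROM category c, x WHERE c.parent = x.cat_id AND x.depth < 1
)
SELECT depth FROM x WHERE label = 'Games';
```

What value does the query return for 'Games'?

1

Base: cat_id=10 (Science) at depth 0.
Iteration 1: rows with parent in {10} -> Games (id 12, depth 1).
Iteration 2: depth < 1 fails for all current rows; recursion stops.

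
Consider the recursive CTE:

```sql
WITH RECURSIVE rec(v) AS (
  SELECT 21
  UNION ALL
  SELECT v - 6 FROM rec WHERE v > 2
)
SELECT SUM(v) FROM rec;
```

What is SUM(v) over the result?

Base: v=21.
Iteration 1: 21 > 2 holds -> v = 21 - 6 = 15.
Iteration 2: 15 > 2 holds -> v = 15 - 6 = 9.
Iteration 3: 9 > 2 holds -> v = 9 - 6 = 3.
Iteration 4: 3 > 2 holds -> v = 3 - 6 = -3.
Iteration 5: -3 > 2 fails; recursion stops.
SUM(v) = 21 + 15 + 9 + 3 + -3 = 45.

45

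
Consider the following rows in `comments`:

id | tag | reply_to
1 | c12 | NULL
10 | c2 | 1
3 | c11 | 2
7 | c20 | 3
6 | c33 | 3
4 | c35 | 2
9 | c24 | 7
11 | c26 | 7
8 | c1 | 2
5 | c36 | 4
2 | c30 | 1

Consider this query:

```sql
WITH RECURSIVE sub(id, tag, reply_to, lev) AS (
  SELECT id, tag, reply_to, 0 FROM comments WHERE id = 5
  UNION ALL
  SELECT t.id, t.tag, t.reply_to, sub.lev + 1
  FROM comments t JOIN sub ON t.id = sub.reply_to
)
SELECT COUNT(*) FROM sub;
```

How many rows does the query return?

4

Base: id=5 (c36), reply_to=4, lev 0.
Iteration 1: join on id=4 -> c35 (id 4, reply_to=2, lev 1).
Iteration 2: join on id=2 -> c30 (id 2, reply_to=1, lev 2).
Iteration 3: join on id=1 -> c12 (id 1, reply_to=NULL, lev 3).
Iteration 4: reply_to is NULL; no match; recursion stops.
Total rows emitted: 4.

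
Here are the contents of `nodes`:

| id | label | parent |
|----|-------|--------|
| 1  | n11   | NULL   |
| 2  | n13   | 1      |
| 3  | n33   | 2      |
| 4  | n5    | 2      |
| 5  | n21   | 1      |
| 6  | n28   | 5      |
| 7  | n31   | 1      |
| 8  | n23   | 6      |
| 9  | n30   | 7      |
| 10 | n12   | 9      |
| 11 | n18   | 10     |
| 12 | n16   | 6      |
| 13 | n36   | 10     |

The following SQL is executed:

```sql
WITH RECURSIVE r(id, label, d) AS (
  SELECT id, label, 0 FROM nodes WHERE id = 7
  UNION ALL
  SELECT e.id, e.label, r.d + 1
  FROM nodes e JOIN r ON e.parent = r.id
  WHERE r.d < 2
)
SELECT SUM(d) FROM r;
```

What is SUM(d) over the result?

3

Base: id=7 (n31) at d 0.
Iteration 1: rows with parent in {7} -> n30 (id 9, d 1).
Iteration 2: rows with parent in {9} -> n12 (id 10, d 2).
Iteration 3: d < 2 fails for all current rows; recursion stops.
SUM(d) = 0 + 1 + 2 = 3.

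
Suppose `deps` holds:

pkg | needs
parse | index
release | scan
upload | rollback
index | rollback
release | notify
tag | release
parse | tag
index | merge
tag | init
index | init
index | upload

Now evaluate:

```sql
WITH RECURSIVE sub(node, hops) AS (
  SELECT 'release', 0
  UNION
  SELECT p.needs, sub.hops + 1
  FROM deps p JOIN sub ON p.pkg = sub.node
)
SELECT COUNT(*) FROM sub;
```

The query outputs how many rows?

Base: (release, hops=0).
Iteration 1: edges from {release} -> (notify, hops=1), (scan, hops=1).
Iteration 2: no outgoing edges from {notify,scan}; recursion stops.
Total rows emitted: 3.

3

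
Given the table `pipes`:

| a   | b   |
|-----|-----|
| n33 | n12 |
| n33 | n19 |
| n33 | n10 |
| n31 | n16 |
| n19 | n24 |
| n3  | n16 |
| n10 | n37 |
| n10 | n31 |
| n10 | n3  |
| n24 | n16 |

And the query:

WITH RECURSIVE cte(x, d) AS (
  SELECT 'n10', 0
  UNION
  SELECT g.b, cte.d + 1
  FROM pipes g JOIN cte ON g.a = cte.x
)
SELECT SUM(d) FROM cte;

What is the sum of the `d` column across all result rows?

Base: (n10, d=0).
Iteration 1: edges from {n10} -> (n3, d=1), (n31, d=1), (n37, d=1).
Iteration 2: edges from {n3,n31,n37} -> (n16, d=2). [UNION drops 1 duplicate row(s)]
Iteration 3: no outgoing edges from {n16}; recursion stops.
SUM(d) = 0 + 1 + 1 + 1 + 2 = 5.

5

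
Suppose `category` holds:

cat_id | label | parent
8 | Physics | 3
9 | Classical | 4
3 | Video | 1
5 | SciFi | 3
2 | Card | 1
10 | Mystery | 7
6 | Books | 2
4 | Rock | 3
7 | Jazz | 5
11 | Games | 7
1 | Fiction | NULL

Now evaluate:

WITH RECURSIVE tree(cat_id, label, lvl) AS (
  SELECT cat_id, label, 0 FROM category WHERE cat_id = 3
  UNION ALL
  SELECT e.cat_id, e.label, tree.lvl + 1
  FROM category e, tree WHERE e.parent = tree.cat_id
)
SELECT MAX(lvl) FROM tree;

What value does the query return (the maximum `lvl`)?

Base: cat_id=3 (Video) at lvl 0.
Iteration 1: rows with parent in {3} -> Rock (id 4, lvl 1), SciFi (id 5, lvl 1), Physics (id 8, lvl 1).
Iteration 2: rows with parent in {4,5,8} -> Jazz (id 7, lvl 2), Classical (id 9, lvl 2).
Iteration 3: rows with parent in {7,9} -> Mystery (id 10, lvl 3), Games (id 11, lvl 3).
Iteration 4: no rows with parent in {10,11}; recursion stops.
lvl values: 0, 1, 1, 1, 2, 2, 3, 3; the maximum is 3.

3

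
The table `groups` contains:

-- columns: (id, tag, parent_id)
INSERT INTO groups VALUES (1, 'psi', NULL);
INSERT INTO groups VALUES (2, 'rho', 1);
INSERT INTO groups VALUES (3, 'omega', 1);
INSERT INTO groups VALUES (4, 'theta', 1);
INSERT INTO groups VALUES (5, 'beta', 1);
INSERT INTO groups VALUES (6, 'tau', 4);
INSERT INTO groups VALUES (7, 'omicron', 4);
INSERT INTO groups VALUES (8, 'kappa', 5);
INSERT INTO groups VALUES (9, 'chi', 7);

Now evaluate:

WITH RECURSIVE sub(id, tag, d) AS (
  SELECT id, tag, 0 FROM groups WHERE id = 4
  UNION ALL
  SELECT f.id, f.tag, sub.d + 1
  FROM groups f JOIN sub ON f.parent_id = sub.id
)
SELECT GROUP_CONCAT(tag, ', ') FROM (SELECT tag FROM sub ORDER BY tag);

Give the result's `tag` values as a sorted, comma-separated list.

Base: id=4 (theta) at d 0.
Iteration 1: rows with parent_id in {4} -> tau (id 6, d 1), omicron (id 7, d 1).
Iteration 2: rows with parent_id in {6,7} -> chi (id 9, d 2).
Iteration 3: no rows with parent_id in {9}; recursion stops.

chi, omicron, tau, theta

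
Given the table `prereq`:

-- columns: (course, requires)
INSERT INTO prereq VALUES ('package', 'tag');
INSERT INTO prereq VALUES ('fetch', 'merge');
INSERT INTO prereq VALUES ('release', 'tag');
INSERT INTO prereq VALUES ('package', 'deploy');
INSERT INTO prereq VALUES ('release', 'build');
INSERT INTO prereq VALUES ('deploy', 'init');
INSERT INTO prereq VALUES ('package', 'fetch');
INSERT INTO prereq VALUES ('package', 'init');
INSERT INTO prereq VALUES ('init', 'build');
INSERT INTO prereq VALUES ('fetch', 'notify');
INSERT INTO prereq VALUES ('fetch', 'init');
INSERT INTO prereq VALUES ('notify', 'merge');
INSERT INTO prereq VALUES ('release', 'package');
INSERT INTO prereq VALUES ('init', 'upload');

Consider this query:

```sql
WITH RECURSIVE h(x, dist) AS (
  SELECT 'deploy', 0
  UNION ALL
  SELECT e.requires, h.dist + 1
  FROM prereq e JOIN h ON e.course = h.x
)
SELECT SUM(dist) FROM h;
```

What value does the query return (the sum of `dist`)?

Base: (deploy, dist=0).
Iteration 1: edges from {deploy} -> (init, dist=1).
Iteration 2: edges from {init} -> (build, dist=2), (upload, dist=2).
Iteration 3: no outgoing edges from {build,upload}; recursion stops.
SUM(dist) = 0 + 1 + 2 + 2 = 5.

5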